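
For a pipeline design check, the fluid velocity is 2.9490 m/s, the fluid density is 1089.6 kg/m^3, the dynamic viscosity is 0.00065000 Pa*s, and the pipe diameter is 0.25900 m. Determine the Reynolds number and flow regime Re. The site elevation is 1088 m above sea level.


Step 1: Re = rho*vel*D/mu = 1089.6*2.949*0.259/0.00065 = 1.2803e+06
Step 2: Re = 1.2803e+06 > 4000, so flow is turbulent.
Re = 1.2803e+06 (turbulent)


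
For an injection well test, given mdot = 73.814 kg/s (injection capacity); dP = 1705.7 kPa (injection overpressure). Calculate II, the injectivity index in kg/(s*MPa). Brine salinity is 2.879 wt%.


II = mdot * 1000 / dP
II = 73.814 * 1000 / 1705.7
II = 43.275 kg/(s*MPa)


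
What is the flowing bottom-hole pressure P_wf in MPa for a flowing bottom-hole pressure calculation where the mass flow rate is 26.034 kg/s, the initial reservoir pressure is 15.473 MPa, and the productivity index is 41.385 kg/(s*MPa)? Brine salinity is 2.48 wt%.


P_wf = P_i - mdot / PI
P_wf = 15.473 - 26.034 / 41.385
P_wf = 14.844 MPa


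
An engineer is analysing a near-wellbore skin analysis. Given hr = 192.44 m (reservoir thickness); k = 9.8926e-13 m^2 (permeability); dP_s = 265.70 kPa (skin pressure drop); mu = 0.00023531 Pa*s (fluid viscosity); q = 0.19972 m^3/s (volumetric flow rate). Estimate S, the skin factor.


S = dP_s * 1000 * 2*pi*k*hr / (q*mu)
S = 265.70 * 1000 * 2*pi*9.8926e-13*192.44 / (0.19972*0.00023531)
S = 6.7626


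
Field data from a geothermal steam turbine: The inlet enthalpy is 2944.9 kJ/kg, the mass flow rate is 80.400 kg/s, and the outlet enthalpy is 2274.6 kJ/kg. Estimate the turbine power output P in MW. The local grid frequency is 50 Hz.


P = mdot * (h_in - h_out) / 1000
P = 80.400 * (2944.9 - 2274.6) / 1000
P = 53.892 MW


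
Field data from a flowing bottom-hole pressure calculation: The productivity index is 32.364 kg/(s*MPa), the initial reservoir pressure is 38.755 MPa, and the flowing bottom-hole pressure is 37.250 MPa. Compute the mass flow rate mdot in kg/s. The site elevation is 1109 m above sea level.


mdot = (P_i - P_wf) * PI
mdot = (38.755 - 37.250) * 32.364
mdot = 48.708 kg/s


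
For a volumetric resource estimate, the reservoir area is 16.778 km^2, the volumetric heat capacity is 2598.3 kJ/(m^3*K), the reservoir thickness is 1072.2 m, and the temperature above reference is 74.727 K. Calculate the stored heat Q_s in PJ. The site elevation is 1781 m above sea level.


Step 1: Vr = A*1e6*hr = 16.778*1e6*1072.2 = 1.798937e+10 m^3
Step 2: Q_s = Vr*rhoc*dT/1e12 = 1.798937e+10*2598.3*74.727/1e12 = 3492.9 PJ
Q_s = 3492.9 PJ


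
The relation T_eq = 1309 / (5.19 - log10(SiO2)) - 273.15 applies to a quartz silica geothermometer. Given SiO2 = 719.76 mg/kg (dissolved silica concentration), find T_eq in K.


T_eq = 1309 / (5.19 - log10(SiO2)) - 273.15
T_eq = 1309 / (5.19 - log10(719.76)) - 273.15
T_eq = 287.9753 deg C
Convert to K: 287.9753 + 273.15 = 561.13 K
T_eq = 561.13 K


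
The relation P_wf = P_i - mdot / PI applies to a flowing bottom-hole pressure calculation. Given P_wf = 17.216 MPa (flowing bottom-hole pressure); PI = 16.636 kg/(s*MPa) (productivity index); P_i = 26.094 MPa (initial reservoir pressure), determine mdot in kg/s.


mdot = (P_i - P_wf) * PI
mdot = (26.094 - 17.216) * 16.636
mdot = 147.69 kg/s


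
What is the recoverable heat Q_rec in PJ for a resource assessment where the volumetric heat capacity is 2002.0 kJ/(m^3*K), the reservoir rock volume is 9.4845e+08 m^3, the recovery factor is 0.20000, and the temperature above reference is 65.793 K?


Step 1: Q_s = Vr*rhoc*dT/1e12 = 9.4845e+08*2002.0*65.793/1e12 = 124.9275 PJ
Step 2: Q_rec = Q_s * RF = 124.9275 * 0.2 = 24.986 PJ
Q_rec = 24.986 PJ


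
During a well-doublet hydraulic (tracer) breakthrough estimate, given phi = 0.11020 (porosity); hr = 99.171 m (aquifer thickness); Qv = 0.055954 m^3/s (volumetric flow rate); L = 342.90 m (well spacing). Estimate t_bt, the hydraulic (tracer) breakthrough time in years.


t_bt = pi * hr * phi * L^2 / (3 * Qv) / (365.25*86400)
t_bt = pi * 99.171 * 0.11020 * 342.90^2 / (3 * 0.055954) / (365.25*86400)
t_bt = 0.76207 years


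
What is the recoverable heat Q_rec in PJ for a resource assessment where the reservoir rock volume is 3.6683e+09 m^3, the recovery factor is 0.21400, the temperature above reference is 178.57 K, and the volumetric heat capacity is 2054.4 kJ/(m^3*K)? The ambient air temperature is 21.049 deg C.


Step 1: Q_s = Vr*rhoc*dT/1e12 = 3.6683e+09*2054.4*178.57/1e12 = 1345.731 PJ
Step 2: Q_rec = Q_s * RF = 1345.731 * 0.214 = 287.99 PJ
Q_rec = 287.99 PJ


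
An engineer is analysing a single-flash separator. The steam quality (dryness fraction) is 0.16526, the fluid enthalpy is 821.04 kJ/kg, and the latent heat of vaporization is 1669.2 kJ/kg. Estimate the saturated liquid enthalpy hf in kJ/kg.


hf = h - x * hfg
hf = 821.04 - 0.16526 * 1669.2
hf = 545.19 kJ/kg


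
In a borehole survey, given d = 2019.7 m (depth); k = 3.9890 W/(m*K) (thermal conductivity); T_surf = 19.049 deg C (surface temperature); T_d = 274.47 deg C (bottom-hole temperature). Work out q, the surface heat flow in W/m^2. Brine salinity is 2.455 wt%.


Step 1: grad = (T_d - T_surf)/d * 1000 = (274.47 - 19.049)/2019.7 * 1000 = 126.4648 deg C/km
Step 2: q = k * grad / 1000 = 3.989 * 126.4648 / 1000 = 0.50447 W/m^2
q = 0.50447 W/m^2


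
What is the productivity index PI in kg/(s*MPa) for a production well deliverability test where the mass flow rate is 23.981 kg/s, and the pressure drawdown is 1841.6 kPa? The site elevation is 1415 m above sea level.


PI = mdot * 1000 / dP
PI = 23.981 * 1000 / 1841.6
PI = 13.022 kg/(s*MPa)


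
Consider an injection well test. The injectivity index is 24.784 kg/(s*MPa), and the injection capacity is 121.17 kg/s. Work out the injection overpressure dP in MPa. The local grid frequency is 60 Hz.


dP = mdot * 1000 / II
dP = 121.17 * 1000 / 24.784
dP = 4889.041 kPa
Convert: 4889.041 kPa * 0.001 = 4.8890 MPa
dP = 4.8890 MPa


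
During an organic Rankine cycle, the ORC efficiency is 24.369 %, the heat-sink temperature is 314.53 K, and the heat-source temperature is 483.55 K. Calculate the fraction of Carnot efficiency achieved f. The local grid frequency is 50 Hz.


f = (eta_orc/100) / (1 - Tc/Th)
f = (24.369/100) / (1 - 314.53/483.55)
f = 0.69717


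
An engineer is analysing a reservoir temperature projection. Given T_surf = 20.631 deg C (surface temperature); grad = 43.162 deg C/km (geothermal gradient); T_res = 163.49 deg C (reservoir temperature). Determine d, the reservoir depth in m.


d = (T_res - T_surf) / grad * 1000
d = (163.49 - 20.631) / 43.162 * 1000
d = 3309.8 m


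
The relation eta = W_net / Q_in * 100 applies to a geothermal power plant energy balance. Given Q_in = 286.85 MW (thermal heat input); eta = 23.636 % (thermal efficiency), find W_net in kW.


W_net = eta / 100 * Q_in
W_net = 23.636 / 100 * 286.85
W_net = 67.79987 MW
Convert: 67.79987 MW * 1000.0 = 67800 kW
W_net = 67800 kW


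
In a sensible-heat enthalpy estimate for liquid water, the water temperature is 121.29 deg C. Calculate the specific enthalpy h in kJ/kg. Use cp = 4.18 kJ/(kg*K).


h = cp * T
h = 4.18 * 121.29
h = 506.99 kJ/kg


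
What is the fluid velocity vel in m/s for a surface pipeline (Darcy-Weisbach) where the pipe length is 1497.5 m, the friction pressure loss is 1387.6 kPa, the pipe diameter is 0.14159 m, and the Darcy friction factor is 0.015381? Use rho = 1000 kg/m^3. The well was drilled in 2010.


vel = sqrt(dP*1000*2*D / (f*L*rho))
vel = sqrt(1387.6*1000*2*0.14159 / (0.015381*1497.5*1000))
vel = 4.1304 m/s


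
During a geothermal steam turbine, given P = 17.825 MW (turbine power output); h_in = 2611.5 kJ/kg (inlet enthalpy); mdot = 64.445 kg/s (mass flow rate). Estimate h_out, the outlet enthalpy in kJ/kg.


h_out = h_in - P * 1000 / mdot
h_out = 2611.5 - 17.825 * 1000 / 64.445
h_out = 2334.9 kJ/kg


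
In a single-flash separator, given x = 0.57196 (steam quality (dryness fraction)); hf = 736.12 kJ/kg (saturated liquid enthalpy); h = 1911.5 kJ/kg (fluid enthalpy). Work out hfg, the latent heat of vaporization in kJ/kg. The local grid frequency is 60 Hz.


hfg = (h - hf) / x
hfg = (1911.5 - 736.12) / 0.57196
hfg = 2055.0 kJ/kg


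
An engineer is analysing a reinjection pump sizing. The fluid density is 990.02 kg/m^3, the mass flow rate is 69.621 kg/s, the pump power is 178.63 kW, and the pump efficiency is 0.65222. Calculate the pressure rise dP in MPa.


dP = P_pump * rho * eta / mdot
dP = 178.63 * 990.02 * 0.65222 / 69.621
dP = 1656.732 kPa
Convert: 1656.732 kPa * 0.001 = 1.6567 MPa
dP = 1.6567 MPa


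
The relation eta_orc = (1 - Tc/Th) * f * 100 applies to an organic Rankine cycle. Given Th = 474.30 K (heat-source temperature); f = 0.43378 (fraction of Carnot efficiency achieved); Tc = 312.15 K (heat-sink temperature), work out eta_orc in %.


eta_orc = (1 - Tc/Th) * f * 100
eta_orc = (1 - 312.15/474.30) * 0.43378 * 100
eta_orc = 14.830 %


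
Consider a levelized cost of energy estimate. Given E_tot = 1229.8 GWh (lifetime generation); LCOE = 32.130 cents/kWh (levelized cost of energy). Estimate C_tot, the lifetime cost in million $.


C_tot = LCOE / 100 * E_tot
C_tot = 32.130 / 100 * 1229.8
C_tot = 395.13 million $


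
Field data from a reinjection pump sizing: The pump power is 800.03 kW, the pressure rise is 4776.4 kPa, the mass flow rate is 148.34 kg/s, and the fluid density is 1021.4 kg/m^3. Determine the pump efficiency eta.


eta = mdot * dP / (rho * P_pump)
eta = 148.34 * 4776.4 / (1021.4 * 800.03)
eta = 0.86708


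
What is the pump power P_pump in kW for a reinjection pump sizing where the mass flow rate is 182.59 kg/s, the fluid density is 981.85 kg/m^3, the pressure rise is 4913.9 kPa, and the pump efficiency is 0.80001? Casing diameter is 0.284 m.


P_pump = mdot * dP / (rho * eta)
P_pump = 182.59 * 4913.9 / (981.85 * 0.80001)
P_pump = 1142.3 kW


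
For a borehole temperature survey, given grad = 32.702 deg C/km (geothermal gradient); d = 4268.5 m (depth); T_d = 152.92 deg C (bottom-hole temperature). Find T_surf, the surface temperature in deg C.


T_surf = T_d - grad * d / 1000
T_surf = 152.92 - 32.702 * 4268.5 / 1000
T_surf = 13.332 deg C


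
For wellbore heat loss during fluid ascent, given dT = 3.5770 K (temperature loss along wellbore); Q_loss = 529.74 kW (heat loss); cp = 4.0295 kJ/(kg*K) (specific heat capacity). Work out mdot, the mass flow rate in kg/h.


mdot = Q_loss / (cp * dT)
mdot = 529.74 / (4.0295 * 3.5770)
mdot = 36.75299 kg/s
Convert: 36.75299 kg/s * 3600.0 = 1.3231e+05 kg/h
mdot = 1.3231e+05 kg/h


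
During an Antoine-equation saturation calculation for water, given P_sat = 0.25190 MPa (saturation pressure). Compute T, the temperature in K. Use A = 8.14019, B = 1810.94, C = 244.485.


T = B / (A - log10(P_sat * 760 / 0.101325)) - C
T = 1810.94 / (8.14019 - log10(0.25190 * 760 / 0.101325)) - 244.485
T = 127.8403 deg C
Convert to K: 127.8403 + 273.15 = 400.99 K
T = 400.99 K


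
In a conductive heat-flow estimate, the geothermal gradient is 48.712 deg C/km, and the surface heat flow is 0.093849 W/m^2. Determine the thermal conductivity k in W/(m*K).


k = q * 1000 / grad
k = 0.093849 * 1000 / 48.712
k = 1.9266 W/(m*K)


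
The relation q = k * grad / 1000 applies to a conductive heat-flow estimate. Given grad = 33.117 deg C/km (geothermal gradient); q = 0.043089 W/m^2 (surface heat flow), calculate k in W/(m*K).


k = q * 1000 / grad
k = 0.043089 * 1000 / 33.117
k = 1.3011 W/(m*K)


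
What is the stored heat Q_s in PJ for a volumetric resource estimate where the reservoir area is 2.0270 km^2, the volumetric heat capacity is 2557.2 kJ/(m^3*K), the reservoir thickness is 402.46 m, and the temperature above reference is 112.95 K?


Step 1: Vr = A*1e6*hr = 2.027*1e6*402.46 = 8.157864e+08 m^3
Step 2: Q_s = Vr*rhoc*dT/1e12 = 8.157864e+08*2557.2*112.95/1e12 = 235.63 PJ
Q_s = 235.63 PJ


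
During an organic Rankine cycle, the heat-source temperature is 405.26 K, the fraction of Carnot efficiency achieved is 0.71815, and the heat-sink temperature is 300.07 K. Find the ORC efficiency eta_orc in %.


eta_orc = (1 - Tc/Th) * f * 100
eta_orc = (1 - 300.07/405.26) * 0.71815 * 100
eta_orc = 18.640 %


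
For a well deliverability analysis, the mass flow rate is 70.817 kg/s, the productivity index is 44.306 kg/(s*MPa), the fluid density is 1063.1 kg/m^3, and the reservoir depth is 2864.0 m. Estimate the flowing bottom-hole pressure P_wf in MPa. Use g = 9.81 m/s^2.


Step 1: P_i = rho*g*h/1e6 = 1063.1*9.81*2864.0/1e6 = 29.86869 MPa
Step 2: P_wf = P_i - mdot/PI = 29.86869 - 70.817/44.306 = 28.270 MPa
P_wf = 28.270 MPa


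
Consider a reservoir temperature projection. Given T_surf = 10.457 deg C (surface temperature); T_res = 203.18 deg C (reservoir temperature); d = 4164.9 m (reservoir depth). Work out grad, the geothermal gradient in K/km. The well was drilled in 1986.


grad = (T_res - T_surf) / d * 1000
grad = (203.18 - 10.457) / 4164.9 * 1000
grad = 46.27314 deg C/km
Convert: 46.27314 deg C/km * 1.0 = 46.273 K/km
grad = 46.273 K/km


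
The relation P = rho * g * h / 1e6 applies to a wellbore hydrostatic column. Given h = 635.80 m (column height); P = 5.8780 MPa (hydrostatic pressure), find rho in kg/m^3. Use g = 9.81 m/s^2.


rho = P * 1e6 / (g * h)
rho = 5.8780 * 1e6 / (9.81 * 635.80)
rho = 942.41 kg/m^3


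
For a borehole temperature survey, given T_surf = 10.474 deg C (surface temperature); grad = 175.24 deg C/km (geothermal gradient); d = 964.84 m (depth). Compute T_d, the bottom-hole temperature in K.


T_d = T_surf + grad * d / 1000
T_d = 10.474 + 175.24 * 964.84 / 1000
T_d = 179.5526 deg C
Convert to K: 179.5526 + 273.15 = 452.70 K
T_d = 452.70 K


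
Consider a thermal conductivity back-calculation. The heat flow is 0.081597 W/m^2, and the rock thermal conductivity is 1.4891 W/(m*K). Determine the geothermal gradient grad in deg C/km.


grad = q / k * 1000
grad = 0.081597 / 1.4891 * 1000
grad = 54.796 deg C/km


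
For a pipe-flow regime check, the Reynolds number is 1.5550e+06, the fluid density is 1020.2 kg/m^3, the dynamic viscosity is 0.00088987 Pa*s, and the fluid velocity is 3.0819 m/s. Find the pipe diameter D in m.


D = Re * mu / (rho * vel)
D = 1.5550e+06 * 0.00088987 / (1020.2 * 3.0819)
D = 0.44010 m


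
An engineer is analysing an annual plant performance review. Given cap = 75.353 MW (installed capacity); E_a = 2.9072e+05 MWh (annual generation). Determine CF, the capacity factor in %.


CF = E_a / (cap * 8760) * 100
CF = 2.9072e+05 / (75.353 * 8760) * 100
CF = 44.042 %


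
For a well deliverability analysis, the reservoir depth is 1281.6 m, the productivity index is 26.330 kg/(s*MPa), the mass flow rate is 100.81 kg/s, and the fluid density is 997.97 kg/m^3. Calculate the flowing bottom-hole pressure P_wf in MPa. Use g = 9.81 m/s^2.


Step 1: P_i = rho*g*h/1e6 = 997.97*9.81*1281.6/1e6 = 12.54697 MPa
Step 2: P_wf = P_i - mdot/PI = 12.54697 - 100.81/26.33 = 8.7183 MPa
P_wf = 8.7183 MPa


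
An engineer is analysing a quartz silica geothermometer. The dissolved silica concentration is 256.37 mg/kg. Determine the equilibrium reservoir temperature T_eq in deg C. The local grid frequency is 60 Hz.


T_eq = 1309 / (5.19 - log10(SiO2)) - 273.15
T_eq = 1309 / (5.19 - log10(256.37)) - 273.15
T_eq = 197.52 deg C


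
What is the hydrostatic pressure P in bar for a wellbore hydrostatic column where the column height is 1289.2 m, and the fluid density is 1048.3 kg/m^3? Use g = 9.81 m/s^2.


P = rho * g * h / 1e6
P = 1048.3 * 9.81 * 1289.2 / 1e6
P = 13.25790 MPa
Convert: 13.25790 MPa * 10.0 = 132.58 bar
P = 132.58 bar


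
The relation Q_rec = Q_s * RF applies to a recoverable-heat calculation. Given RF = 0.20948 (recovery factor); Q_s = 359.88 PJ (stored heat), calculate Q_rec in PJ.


Q_rec = Q_s * RF
Q_rec = 359.88 * 0.20948
Q_rec = 75.388 PJ


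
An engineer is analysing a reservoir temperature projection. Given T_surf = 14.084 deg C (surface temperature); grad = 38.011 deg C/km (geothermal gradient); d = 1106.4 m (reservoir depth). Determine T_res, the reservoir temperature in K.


T_res = T_surf + grad * d / 1000
T_res = 14.084 + 38.011 * 1106.4 / 1000
T_res = 56.13937 deg C
Convert to K: 56.13937 + 273.15 = 329.29 K
T_res = 329.29 K


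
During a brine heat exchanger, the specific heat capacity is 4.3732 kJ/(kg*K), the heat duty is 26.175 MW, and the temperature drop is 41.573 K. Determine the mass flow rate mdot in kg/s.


mdot = Q * 1000 / (cp * dT)
mdot = 26.175 * 1000 / (4.3732 * 41.573)
mdot = 143.97 kg/s


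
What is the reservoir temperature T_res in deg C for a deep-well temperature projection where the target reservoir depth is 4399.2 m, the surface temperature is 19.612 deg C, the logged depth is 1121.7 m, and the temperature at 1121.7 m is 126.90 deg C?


Step 1: grad = (T_d1 - T_surf)/d1 * 1000 = (126.9 - 19.612)/1121.7 * 1000 = 95.64768 deg C/km
Step 2: T_res = T_surf + grad*d2/1000 = 19.612 + 95.64768*4399.2/1000 = 440.39 deg C
T_res = 440.39 deg C


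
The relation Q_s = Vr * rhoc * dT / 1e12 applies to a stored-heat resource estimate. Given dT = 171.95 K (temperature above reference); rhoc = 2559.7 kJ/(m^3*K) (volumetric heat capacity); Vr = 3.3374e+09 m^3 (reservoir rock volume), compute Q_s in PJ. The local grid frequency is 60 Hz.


Q_s = Vr * rhoc * dT / 1e12
Q_s = 3.3374e+09 * 2559.7 * 171.95 / 1e12
Q_s = 1468.9 PJ


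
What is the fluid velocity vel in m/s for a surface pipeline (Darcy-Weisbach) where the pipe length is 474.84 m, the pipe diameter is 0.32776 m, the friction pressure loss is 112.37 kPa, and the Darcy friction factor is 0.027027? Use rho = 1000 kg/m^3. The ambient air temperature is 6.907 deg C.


vel = sqrt(dP*1000*2*D / (f*L*rho))
vel = sqrt(112.37*1000*2*0.32776 / (0.027027*474.84*1000))
vel = 2.3958 m/s


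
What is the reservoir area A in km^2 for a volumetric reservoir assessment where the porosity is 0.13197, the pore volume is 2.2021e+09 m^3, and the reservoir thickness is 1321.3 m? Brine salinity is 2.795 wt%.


A = Vp / (1e6 * hr * phi)
A = 2.2021e+09 / (1e6 * 1321.3 * 0.13197)
A = 12.629 km^2


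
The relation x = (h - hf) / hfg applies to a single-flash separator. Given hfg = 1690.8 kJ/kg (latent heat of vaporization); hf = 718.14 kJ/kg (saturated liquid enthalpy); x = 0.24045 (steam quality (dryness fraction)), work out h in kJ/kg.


h = hf + x * hfg
h = 718.14 + 0.24045 * 1690.8
h = 1124.7 kJ/kg


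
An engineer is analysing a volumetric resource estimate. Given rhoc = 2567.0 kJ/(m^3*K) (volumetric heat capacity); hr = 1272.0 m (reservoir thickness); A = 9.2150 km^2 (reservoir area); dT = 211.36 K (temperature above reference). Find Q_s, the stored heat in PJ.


Step 1: Vr = A*1e6*hr = 9.215*1e6*1272.0 = 1.172148e+10 m^3
Step 2: Q_s = Vr*rhoc*dT/1e12 = 1.172148e+10*2567.0*211.36/1e12 = 6359.6 PJ
Q_s = 6359.6 PJ


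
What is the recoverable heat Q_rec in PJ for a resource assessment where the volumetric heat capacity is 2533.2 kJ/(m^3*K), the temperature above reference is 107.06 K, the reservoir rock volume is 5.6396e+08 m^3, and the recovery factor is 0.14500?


Step 1: Q_s = Vr*rhoc*dT/1e12 = 5.6396e+08*2533.2*107.06/1e12 = 152.9484 PJ
Step 2: Q_rec = Q_s * RF = 152.9484 * 0.145 = 22.178 PJ
Q_rec = 22.178 PJ


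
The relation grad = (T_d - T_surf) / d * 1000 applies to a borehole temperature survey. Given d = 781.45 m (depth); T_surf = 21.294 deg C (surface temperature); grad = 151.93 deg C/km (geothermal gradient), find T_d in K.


T_d = T_surf + grad * d / 1000
T_d = 21.294 + 151.93 * 781.45 / 1000
T_d = 140.0197 deg C
Convert to K: 140.0197 + 273.15 = 413.17 K
T_d = 413.17 K


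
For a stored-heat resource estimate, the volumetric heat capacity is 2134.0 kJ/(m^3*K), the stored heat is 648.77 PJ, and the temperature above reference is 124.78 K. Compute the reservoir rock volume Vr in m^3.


Vr = Q_s * 1e12 / (rhoc * dT)
Vr = 648.77 * 1e12 / (2134.0 * 124.78)
Vr = 2.4364e+09 m^3


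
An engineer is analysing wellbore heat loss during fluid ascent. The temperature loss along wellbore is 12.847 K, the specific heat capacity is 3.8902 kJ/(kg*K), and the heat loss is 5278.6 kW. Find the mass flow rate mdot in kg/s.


mdot = Q_loss / (cp * dT)
mdot = 5278.6 / (3.8902 * 12.847)
mdot = 105.62 kg/s


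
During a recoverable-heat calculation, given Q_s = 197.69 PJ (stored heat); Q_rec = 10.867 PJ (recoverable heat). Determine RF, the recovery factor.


RF = Q_rec / Q_s
RF = 10.867 / 197.69
RF = 0.054970


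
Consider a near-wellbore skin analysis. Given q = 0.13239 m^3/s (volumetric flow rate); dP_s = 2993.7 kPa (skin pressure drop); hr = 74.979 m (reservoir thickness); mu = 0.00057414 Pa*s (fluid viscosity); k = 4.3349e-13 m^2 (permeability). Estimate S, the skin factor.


S = dP_s * 1000 * 2*pi*k*hr / (q*mu)
S = 2993.7 * 1000 * 2*pi*4.3349e-13*74.979 / (0.13239*0.00057414)
S = 8.0433


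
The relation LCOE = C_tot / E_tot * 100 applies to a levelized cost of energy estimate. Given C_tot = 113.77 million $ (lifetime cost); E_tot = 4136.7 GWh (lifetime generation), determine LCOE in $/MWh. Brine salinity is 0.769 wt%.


LCOE = C_tot / E_tot * 100
LCOE = 113.77 / 4136.7 * 100
LCOE = 2.750260 cents/kWh
Convert: 2.750260 cents/kWh * 10.0 = 27.503 $/MWh
LCOE = 27.503 $/MWh


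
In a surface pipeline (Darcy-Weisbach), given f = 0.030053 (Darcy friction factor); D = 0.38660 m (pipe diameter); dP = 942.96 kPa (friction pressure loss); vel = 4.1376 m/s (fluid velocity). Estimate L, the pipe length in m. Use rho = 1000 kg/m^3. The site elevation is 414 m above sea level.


L = dP*1000*D / (f*rho*vel^2/2)
L = 942.96*1000*0.38660 / (0.030053*1000*4.1376^2/2)
L = 1417.1 m


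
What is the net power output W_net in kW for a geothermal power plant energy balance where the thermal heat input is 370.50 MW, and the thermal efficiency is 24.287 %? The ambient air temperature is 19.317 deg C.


W_net = eta / 100 * Q_in
W_net = 24.287 / 100 * 370.50
W_net = 89.98333 MW
Convert: 89.98333 MW * 1000.0 = 89983 kW
W_net = 89983 kW


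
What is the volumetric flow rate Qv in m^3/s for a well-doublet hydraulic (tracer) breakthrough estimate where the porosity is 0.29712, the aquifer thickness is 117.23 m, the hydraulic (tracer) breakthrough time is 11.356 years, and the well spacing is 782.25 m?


Qv = pi*hr*phi*L^2 / (3*t_bt*365.25*86400)
Qv = pi*117.23*0.29712*782.25^2 / (3*11.356*365.25*86400)
Qv = 0.062282 m^3/s


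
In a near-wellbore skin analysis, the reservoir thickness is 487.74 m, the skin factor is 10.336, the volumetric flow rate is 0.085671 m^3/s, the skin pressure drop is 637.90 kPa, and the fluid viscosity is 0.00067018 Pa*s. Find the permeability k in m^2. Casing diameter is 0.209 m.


k = S*q*mu / (2*pi*dP_s*1000*hr)
k = 10.336*0.085671*0.00067018 / (2*pi*637.90*1000*487.74)
k = 3.0357e-13 m^2


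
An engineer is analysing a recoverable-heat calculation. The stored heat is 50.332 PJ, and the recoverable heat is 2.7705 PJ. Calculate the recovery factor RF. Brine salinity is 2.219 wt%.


RF = Q_rec / Q_s
RF = 2.7705 / 50.332
RF = 0.055045


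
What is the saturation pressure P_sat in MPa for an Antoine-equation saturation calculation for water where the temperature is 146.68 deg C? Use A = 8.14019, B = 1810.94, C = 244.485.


P_sat = 10^(A - B/(C + T)) / 760 * 0.101325
P_sat = 10^(8.14019 - 1810.94/(244.485 + 146.68)) / 760 * 0.101325
P_sat = 0.43200 MPa


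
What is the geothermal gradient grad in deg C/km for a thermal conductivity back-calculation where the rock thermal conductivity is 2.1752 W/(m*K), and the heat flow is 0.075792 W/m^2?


grad = q / k * 1000
grad = 0.075792 / 2.1752 * 1000
grad = 34.844 deg C/km


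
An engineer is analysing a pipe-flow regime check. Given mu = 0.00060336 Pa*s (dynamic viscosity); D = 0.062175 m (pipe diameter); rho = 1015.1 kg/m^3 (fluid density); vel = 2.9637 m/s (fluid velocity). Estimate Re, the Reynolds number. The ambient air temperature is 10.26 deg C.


Re = rho * vel * D / mu
Re = 1015.1 * 2.9637 * 0.062175 / 0.00060336
Re = 3.1001e+05


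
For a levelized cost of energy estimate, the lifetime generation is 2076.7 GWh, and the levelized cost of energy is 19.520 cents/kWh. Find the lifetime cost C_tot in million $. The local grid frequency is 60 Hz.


C_tot = LCOE / 100 * E_tot
C_tot = 19.520 / 100 * 2076.7
C_tot = 405.37 million $


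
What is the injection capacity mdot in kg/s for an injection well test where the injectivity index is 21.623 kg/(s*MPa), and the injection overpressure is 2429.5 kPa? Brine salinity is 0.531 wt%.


mdot = II * dP / 1000
mdot = 21.623 * 2429.5 / 1000
mdot = 52.533 kg/s


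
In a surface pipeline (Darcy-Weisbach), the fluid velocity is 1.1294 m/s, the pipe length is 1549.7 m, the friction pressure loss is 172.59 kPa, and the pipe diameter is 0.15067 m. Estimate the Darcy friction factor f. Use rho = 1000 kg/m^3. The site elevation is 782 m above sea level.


f = dP*1000 / ((L/D)*(rho*vel^2/2))
f = 172.59*1000 / ((1549.7/0.15067)*(1000*1.1294^2/2))
f = 0.026311


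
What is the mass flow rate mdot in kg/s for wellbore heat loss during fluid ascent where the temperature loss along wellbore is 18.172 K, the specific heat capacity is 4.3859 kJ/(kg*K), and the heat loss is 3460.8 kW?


mdot = Q_loss / (cp * dT)
mdot = 3460.8 / (4.3859 * 18.172)
mdot = 43.423 kg/s


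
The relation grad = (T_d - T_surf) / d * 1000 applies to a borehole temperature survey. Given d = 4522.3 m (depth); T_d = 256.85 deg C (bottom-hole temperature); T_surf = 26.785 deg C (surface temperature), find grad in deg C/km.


grad = (T_d - T_surf) / d * 1000
grad = (256.85 - 26.785) / 4522.3 * 1000
grad = 50.873 deg C/km


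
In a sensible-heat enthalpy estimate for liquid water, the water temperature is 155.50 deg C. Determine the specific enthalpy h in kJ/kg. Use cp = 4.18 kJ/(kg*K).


h = cp * T
h = 4.18 * 155.50
h = 649.99 kJ/kg


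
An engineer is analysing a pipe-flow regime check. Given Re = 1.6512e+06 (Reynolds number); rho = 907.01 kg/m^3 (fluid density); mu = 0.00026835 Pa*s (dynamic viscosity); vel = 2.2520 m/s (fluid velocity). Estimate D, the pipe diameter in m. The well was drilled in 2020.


D = Re * mu / (rho * vel)
D = 1.6512e+06 * 0.00026835 / (907.01 * 2.2520)
D = 0.21693 m


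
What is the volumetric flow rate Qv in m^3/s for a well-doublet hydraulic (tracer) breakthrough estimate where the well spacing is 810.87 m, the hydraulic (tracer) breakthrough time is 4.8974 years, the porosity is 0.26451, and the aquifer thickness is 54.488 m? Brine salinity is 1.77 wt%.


Qv = pi*hr*phi*L^2 / (3*t_bt*365.25*86400)
Qv = pi*54.488*0.26451*810.87^2 / (3*4.8974*365.25*86400)
Qv = 0.064210 m^3/s


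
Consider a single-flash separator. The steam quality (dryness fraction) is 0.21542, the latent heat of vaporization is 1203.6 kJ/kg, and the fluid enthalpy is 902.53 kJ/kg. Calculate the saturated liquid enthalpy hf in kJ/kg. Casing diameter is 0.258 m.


hf = h - x * hfg
hf = 902.53 - 0.21542 * 1203.6
hf = 643.25 kJ/kg


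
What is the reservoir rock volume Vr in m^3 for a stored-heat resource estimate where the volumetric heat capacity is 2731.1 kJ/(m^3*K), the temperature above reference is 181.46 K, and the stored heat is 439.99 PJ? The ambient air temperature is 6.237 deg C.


Vr = Q_s * 1e12 / (rhoc * dT)
Vr = 439.99 * 1e12 / (2731.1 * 181.46)
Vr = 8.8782e+08 m^3


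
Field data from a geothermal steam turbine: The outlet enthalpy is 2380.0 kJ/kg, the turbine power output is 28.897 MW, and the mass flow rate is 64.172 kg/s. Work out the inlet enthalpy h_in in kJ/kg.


h_in = h_out + P * 1000 / mdot
h_in = 2380.0 + 28.897 * 1000 / 64.172
h_in = 2830.3 kJ/kg


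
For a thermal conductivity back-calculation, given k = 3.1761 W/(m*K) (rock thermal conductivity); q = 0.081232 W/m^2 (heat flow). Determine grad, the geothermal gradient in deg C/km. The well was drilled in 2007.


grad = q / k * 1000
grad = 0.081232 / 3.1761 * 1000
grad = 25.576 deg C/km


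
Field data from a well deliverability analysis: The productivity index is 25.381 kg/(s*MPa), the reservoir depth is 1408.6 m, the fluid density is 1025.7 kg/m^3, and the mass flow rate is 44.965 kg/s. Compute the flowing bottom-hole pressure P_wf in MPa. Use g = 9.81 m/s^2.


Step 1: P_i = rho*g*h/1e6 = 1025.7*9.81*1408.6/1e6 = 14.17350 MPa
Step 2: P_wf = P_i - mdot/PI = 14.17350 - 44.965/25.381 = 12.402 MPa
P_wf = 12.402 MPa


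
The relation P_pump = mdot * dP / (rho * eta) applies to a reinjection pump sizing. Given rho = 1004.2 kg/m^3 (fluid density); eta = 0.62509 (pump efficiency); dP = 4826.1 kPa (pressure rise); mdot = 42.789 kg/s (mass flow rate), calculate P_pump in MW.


P_pump = mdot * dP / (rho * eta)
P_pump = 42.789 * 4826.1 / (1004.2 * 0.62509)
P_pump = 328.9771 kW
Convert: 328.9771 kW * 0.001 = 0.32898 MW
P_pump = 0.32898 MW


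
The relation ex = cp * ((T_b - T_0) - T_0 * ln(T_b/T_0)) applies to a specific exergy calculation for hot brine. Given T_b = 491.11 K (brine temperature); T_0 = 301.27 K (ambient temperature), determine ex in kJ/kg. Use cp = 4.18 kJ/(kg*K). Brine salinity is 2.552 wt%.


ex = cp * ((T_b - T_0) - T_0 * ln(T_b/T_0))
ex = 4.18 * ((491.11 - 301.27) - 301.27 * ln(491.11/301.27))
ex = 178.16 kJ/kg


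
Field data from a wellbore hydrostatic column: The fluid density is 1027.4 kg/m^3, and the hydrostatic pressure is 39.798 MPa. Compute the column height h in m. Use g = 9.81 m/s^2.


h = P * 1e6 / (g * rho)
h = 39.798 * 1e6 / (9.81 * 1027.4)
h = 3948.7 m


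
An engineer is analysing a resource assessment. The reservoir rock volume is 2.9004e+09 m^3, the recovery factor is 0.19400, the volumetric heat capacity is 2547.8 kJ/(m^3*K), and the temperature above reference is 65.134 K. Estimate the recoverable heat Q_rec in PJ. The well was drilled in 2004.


Step 1: Q_s = Vr*rhoc*dT/1e12 = 2.9004e+09*2547.8*65.134/1e12 = 481.3168 PJ
Step 2: Q_rec = Q_s * RF = 481.3168 * 0.194 = 93.375 PJ
Q_rec = 93.375 PJ


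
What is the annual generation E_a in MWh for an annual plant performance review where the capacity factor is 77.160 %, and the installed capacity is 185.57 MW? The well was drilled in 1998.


E_a = CF / 100 * cap * 8760
E_a = 77.160 / 100 * 185.57 * 8760
E_a = 1.2543e+06 MWh


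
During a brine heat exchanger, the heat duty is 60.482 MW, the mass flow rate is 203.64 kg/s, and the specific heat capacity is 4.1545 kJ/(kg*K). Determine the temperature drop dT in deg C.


dT = Q * 1000 / (mdot * cp)
dT = 60.482 * 1000 / (203.64 * 4.1545)
dT = 71.48983 K
Convert (temperature difference, 1 K = 1 deg C): 71.48983 K = 71.48983 deg C
dT = 71.490 deg C


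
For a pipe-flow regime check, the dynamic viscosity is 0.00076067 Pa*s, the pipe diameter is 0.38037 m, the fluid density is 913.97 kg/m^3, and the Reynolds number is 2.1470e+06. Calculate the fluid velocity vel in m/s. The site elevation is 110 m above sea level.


vel = Re * mu / (rho * D)
vel = 2.1470e+06 * 0.00076067 / (913.97 * 0.38037)
vel = 4.6978 m/s


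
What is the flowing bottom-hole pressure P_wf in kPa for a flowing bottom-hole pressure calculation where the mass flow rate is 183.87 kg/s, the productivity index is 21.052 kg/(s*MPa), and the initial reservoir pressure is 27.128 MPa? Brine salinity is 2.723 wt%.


P_wf = P_i - mdot / PI
P_wf = 27.128 - 183.87 / 21.052
P_wf = 18.39391 MPa
Convert: 18.39391 MPa * 1000.0 = 18394 kPa
P_wf = 18394 kPa


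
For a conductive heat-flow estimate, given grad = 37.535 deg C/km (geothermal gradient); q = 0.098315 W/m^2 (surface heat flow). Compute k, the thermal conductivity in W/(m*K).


k = q * 1000 / grad
k = 0.098315 * 1000 / 37.535
k = 2.6193 W/(m*K)


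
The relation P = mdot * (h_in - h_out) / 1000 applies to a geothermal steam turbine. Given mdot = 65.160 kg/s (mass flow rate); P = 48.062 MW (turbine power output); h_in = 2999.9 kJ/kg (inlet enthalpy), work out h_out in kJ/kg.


h_out = h_in - P * 1000 / mdot
h_out = 2999.9 - 48.062 * 1000 / 65.160
h_out = 2262.3 kJ/kg


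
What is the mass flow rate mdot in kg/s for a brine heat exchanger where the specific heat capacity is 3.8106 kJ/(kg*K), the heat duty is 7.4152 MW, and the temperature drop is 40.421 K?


mdot = Q * 1000 / (cp * dT)
mdot = 7.4152 * 1000 / (3.8106 * 40.421)
mdot = 48.142 kg/s


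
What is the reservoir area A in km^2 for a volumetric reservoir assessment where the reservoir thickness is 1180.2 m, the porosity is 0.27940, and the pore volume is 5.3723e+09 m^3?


A = Vp / (1e6 * hr * phi)
A = 5.3723e+09 / (1e6 * 1180.2 * 0.27940)
A = 16.292 km^2


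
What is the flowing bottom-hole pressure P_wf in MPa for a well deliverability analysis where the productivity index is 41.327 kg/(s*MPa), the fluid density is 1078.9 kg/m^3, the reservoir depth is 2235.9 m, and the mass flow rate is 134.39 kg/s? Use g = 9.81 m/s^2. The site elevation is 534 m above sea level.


Step 1: P_i = rho*g*h/1e6 = 1078.9*9.81*2235.9/1e6 = 23.66479 MPa
Step 2: P_wf = P_i - mdot/PI = 23.66479 - 134.39/41.327 = 20.413 MPa
P_wf = 20.413 MPa


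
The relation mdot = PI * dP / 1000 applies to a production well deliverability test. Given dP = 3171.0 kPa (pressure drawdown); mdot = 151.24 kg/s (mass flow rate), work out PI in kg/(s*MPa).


PI = mdot * 1000 / dP
PI = 151.24 * 1000 / 3171.0
PI = 47.695 kg/(s*MPa)


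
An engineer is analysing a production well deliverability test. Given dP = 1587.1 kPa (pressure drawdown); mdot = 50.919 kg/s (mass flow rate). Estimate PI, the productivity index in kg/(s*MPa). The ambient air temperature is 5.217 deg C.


PI = mdot * 1000 / dP
PI = 50.919 * 1000 / 1587.1
PI = 32.083 kg/(s*MPa)


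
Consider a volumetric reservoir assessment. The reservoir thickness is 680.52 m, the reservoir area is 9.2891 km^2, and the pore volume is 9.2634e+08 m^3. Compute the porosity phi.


phi = Vp / (A * 1e6 * hr)
phi = 9.2634e+08 / (9.2891 * 1e6 * 680.52)
phi = 0.14654


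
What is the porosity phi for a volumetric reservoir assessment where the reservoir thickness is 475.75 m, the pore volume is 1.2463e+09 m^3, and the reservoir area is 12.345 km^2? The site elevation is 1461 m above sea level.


phi = Vp / (A * 1e6 * hr)
phi = 1.2463e+09 / (12.345 * 1e6 * 475.75)
phi = 0.21220


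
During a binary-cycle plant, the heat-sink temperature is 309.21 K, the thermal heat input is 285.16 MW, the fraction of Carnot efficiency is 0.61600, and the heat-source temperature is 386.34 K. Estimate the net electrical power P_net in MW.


Step 1: eta = (1 - Tc/Th)*f = (1 - 309.21/386.34)*0.616 = 0.1229800
Step 2: P_net = eta * Q_in = 0.1229800 * 285.16 = 35.069 MW
P_net = 35.069 MW


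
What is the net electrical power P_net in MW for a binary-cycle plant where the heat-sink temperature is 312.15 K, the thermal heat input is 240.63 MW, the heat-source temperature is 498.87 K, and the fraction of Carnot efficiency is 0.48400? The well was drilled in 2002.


Step 1: eta = (1 - Tc/Th)*f = (1 - 312.15/498.87)*0.484 = 0.1811544
Step 2: P_net = eta * Q_in = 0.1811544 * 240.63 = 43.591 MW
P_net = 43.591 MW


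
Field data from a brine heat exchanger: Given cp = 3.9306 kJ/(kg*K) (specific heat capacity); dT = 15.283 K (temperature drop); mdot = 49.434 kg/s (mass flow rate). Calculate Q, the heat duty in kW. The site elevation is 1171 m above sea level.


Q = mdot * cp * dT / 1000
Q = 49.434 * 3.9306 * 15.283 / 1000
Q = 2.969568 MW
Convert: 2.969568 MW * 1000.0 = 2969.6 kW
Q = 2969.6 kW


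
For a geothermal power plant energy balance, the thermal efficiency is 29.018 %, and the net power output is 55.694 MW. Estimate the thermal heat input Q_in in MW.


Q_in = W_net / (eta / 100)
Q_in = 55.694 / (29.018 / 100)
Q_in = 191.93 MW


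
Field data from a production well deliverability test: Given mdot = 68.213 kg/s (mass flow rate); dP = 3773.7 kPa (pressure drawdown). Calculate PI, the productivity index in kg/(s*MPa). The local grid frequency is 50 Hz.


PI = mdot * 1000 / dP
PI = 68.213 * 1000 / 3773.7
PI = 18.076 kg/(s*MPa)


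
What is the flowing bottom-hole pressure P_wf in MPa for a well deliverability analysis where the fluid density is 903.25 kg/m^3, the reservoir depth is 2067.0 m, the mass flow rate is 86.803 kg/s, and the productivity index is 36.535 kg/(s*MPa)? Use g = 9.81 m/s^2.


Step 1: P_i = rho*g*h/1e6 = 903.25*9.81*2067.0/1e6 = 18.31544 MPa
Step 2: P_wf = P_i - mdot/PI = 18.31544 - 86.803/36.535 = 15.940 MPa
P_wf = 15.940 MPa


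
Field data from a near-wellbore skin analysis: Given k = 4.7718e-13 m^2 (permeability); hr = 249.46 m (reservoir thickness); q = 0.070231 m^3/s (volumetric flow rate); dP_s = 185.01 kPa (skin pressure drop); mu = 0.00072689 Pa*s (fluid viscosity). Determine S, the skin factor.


S = dP_s * 1000 * 2*pi*k*hr / (q*mu)
S = 185.01 * 1000 * 2*pi*4.7718e-13*249.46 / (0.070231*0.00072689)
S = 2.7106


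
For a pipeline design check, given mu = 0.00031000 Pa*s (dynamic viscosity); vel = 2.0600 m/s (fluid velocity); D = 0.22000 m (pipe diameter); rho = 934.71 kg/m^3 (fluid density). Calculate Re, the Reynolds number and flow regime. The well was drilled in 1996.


Step 1: Re = rho*vel*D/mu = 934.71*2.06*0.22/0.00031 = 1.3665e+06
Step 2: Re = 1.3665e+06 > 4000, so flow is turbulent.
Re = 1.3665e+06 (turbulent)


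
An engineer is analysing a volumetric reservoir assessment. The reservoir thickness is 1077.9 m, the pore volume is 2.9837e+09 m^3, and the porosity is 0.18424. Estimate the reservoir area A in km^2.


A = Vp / (1e6 * hr * phi)
A = 2.9837e+09 / (1e6 * 1077.9 * 0.18424)
A = 15.024 km^2


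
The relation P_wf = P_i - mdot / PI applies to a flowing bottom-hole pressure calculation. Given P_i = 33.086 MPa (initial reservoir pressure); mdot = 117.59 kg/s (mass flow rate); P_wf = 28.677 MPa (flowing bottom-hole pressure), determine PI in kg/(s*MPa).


PI = mdot / (P_i - P_wf)
PI = 117.59 / (33.086 - 28.677)
PI = 26.670 kg/(s*MPa)


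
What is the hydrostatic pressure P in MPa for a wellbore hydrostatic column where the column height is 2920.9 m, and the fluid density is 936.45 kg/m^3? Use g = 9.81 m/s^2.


P = rho * g * h / 1e6
P = 936.45 * 9.81 * 2920.9 / 1e6
P = 26.833 MPa


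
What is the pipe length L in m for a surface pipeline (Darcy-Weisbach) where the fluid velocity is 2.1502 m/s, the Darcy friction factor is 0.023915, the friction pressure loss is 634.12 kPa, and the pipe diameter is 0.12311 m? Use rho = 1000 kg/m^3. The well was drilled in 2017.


L = dP*1000*D / (f*rho*vel^2/2)
L = 634.12*1000*0.12311 / (0.023915*1000*2.1502^2/2)
L = 1412.1 m


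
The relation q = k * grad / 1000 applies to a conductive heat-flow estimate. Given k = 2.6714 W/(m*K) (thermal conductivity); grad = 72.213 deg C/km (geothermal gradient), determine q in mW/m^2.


q = k * grad / 1000
q = 2.6714 * 72.213 / 1000
q = 0.1929098 W/m^2
Convert: 0.1929098 W/m^2 * 1000.0 = 192.91 mW/m^2
q = 192.91 mW/m^2


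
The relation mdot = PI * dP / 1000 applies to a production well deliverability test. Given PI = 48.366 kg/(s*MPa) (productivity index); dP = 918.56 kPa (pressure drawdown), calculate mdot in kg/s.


mdot = PI * dP / 1000
mdot = 48.366 * 918.56 / 1000
mdot = 44.427 kg/s


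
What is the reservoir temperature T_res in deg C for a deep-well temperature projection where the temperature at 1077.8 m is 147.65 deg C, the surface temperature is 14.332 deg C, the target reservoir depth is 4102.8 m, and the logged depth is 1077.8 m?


Step 1: grad = (T_d1 - T_surf)/d1 * 1000 = (147.65 - 14.332)/1077.8 * 1000 = 123.6946 deg C/km
Step 2: T_res = T_surf + grad*d2/1000 = 14.332 + 123.6946*4102.8/1000 = 521.83 deg C
T_res = 521.83 deg C


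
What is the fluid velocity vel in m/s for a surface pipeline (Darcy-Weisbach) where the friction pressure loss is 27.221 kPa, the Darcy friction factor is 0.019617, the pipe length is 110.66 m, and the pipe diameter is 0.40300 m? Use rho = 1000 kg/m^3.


vel = sqrt(dP*1000*2*D / (f*L*rho))
vel = sqrt(27.221*1000*2*0.40300 / (0.019617*110.66*1000))
vel = 3.1791 m/s
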